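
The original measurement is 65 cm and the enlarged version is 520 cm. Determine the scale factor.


Original length = 65 cm
Scaled length = 520 cm
Scale factor = 520 / 65
= 8

8


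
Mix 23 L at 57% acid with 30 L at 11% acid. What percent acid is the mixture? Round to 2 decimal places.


Solute in mixture 1 = 57% of 23 L = 23*57/100 = 1311/100 L
Solute in mixture 2 = 11% of 30 L = 30*11/100 = 33/10 L
Total solute = 1311/100 + 33/10 = 1641/100 L
Total volume = 23 + 30 = 53 L
Final concentration = 1641/100/53 * 100 = 30.96%

30.96


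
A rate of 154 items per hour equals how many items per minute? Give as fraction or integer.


Converting from per hour to per minute
Rate = 154 items per hour
Divide by 60: 154/60
= 77/30 items per minute

77/30


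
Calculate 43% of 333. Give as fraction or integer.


Compute 43% of 333
Convert percentage: 43% = 43/100
Multiply: 333 * 43/100
= 14319/100
= 14319/100

14319/100


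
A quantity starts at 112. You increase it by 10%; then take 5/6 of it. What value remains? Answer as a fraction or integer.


Start with 112.
Step 1: Increase by 10%: 112 * 110/100 = 616/5
Step 2: Take 5/6: 616/5 * 5/6 = 308/3
Final result = 308/3

308/3


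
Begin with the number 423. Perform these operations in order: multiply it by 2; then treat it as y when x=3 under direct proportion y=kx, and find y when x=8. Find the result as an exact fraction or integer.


Start with 423.
Step 1: Multiply by 2: 423 * 2 = 846
Step 2: Direct prop: k = (846)/3; new y = k*8 = 846*8/3 = 2256
Final result = 2256

2256


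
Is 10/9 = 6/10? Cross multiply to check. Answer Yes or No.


Cross multiply to check 10/9 = 6/10
Left cross product: 10 * 10 = 100
Right cross product: 9 * 6 = 54
100 != 54
Not equal, so proportions differ => No

No


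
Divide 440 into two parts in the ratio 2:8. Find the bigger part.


Total parts = 2 + 8 = 10
Value per part = 440 / 10 = 44
First share = 2 * 44 = 88
Second share = 8 * 44 = 352
Larger share = 352

352


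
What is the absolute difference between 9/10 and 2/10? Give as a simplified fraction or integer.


Simplify: 9/10 = 9/10 and 2/10 = 1/5
Find common denominator: LCD = 10
Convert: 9/10 and 2/10
Difference = |9 - 2|/10 = 7/10
Simplified = 7/10

7/10


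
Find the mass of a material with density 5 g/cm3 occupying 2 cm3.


Using mass = density * volume
Density = 5 g/cm3
Volume = 2 cm3
Mass = 5 * 2
= 10 g

10


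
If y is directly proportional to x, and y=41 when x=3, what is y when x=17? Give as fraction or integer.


Direct proportion: y = kx
Find k: k = 41/3 = 41/3
Compute y at x=17: y = 41/3 * 17
y = 697/3

697/3


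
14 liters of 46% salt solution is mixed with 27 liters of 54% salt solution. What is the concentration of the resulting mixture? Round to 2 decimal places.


Solute in mixture 1 = 46% of 14 L = 14*46/100 = 161/25 L
Solute in mixture 2 = 54% of 27 L = 27*54/100 = 729/50 L
Total solute = 161/25 + 729/50 = 1051/50 L
Total volume = 14 + 27 = 41 L
Final concentration = 1051/50/41 * 100 = 51.27%

51.27


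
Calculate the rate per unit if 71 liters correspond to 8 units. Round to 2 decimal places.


Total liters = 71
Number of units = 8
Unit rate = 71 / 8
= 8.88 liters per unit

8.88


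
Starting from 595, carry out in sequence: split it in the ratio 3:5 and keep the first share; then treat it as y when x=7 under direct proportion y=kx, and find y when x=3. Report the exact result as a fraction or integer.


Start with 595.
Step 1: Split 3:5, first share = 595 * 3/8 = 1785/8
Step 2: Direct prop: k = (1785/8)/7; new y = k*3 = 1785/8*3/7 = 765/8
Final result = 765/8

765/8


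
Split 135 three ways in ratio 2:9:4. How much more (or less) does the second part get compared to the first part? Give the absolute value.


Total parts = 2 + 9 + 4 = 15
Value per part = 135 / 15 = 9
Shares: 2*9=18, 9*9=81, 4*9=36
Second share = 81, first share = 18
Difference = |81 - 18| = 63

63


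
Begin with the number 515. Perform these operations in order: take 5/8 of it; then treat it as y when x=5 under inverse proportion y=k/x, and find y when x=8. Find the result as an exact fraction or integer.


Start with 515.
Step 1: Take 5/8: 515 * 5/8 = 2575/8
Step 2: Inverse prop: k = (2575/8)*5; new y = k/8 = 2575/8*5/8 = 12875/64
Final result = 12875/64

12875/64


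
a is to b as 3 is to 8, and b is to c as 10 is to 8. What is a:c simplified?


Given a:b = 3:8 and b:c = 10:8
Make b consistent. Multiply first ratio by 10: a:b = 30:80
Multiply second ratio by 8: b:c = 80:64
Now b = 80 in both, so a:b:c = 30:80:64
Therefore a:c = 30:64
Simplify by GCD: a:c = 15:32

15:32


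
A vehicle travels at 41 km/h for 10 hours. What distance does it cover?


Using distance = speed * time
Speed = 41 km/h
Time = 10 hours
Distance = 41 * 10
= 410 km

410


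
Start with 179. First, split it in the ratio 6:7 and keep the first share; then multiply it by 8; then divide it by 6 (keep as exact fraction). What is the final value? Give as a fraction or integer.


Start with 179.
Step 1: Split 6:7, first share = 179 * 6/13 = 1074/13
Step 2: Multiply by 8: 1074/13 * 8 = 8592/13
Step 3: Divide by 6: 8592/13 / 6 = 1432/13
Final result = 1432/13

1432/13


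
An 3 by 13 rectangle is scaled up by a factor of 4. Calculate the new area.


Original dimensions: 3 x 13
Enlargement factor = 4
New width = 3 * 4 = 12
New height = 13 * 4 = 52
New area = 12 * 52 = 624

624


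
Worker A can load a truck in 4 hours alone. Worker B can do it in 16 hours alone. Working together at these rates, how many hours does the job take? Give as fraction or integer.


Rate of A = 1/4 job per hour
Rate of B = 1/16 job per hour
Combined rate = 1/4 + 1/16
Find common denominator: (16 + 4)/(4*16) = 20/64
Combined rate = 5/16 job per hour
Time together = 1 / (5/16) = 16/5 hours

16/5


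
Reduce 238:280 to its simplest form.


Find GCD(238, 280)
GCD = 14
Divide both by 14: 238/14 = 17, 280/14 = 20
Simplified ratio = 17:20

17:20


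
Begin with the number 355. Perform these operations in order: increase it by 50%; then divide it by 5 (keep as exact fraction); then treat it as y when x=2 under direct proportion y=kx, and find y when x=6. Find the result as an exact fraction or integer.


Start with 355.
Step 1: Increase by 50%: 355 * 150/100 = 1065/2
Step 2: Divide by 5: 1065/2 / 5 = 213/2
Step 3: Direct prop: k = (213/2)/2; new y = k*6 = 213/2*6/2 = 639/2
Final result = 639/2

639/2


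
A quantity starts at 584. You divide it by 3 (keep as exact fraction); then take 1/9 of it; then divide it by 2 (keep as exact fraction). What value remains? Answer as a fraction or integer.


Start with 584.
Step 1: Divide by 3: 584 / 3 = 584/3
Step 2: Take 1/9: 584/3 * 1/9 = 584/27
Step 3: Divide by 2: 584/27 / 2 = 292/27
Final result = 292/27

292/27


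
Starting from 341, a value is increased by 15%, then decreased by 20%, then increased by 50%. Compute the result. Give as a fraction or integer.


Start: 341
Step 1: increase by 15% => multiply by 115/100
  341 * 115/100 = 7843/20
Step 2: decrease by 20% => multiply by 80/100
  7843/20 * 80/100 = 7843/25
Step 3: increase by 50% => multiply by 150/100
  7843/25 * 150/100 = 23529/50
Final value = 23529/50

23529/50


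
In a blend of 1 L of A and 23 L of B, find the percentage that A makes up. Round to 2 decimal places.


Volume of A = 1 L
Volume of B = 23 L
Total volume = 1 + 23 = 24 L
Percentage of A = (1/24) * 100
= 4.17%

4.17


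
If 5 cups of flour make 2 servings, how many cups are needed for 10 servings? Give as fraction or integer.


Original: 5 cups for 2 servings
Target servings = 10
Scaling factor = 10/2
New amount = 5 * 10/2
= 50/2
= 25 cups

25


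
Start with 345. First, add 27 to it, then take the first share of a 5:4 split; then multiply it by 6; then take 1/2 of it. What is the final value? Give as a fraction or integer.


Start with 345.
Step 1: Add 27: 345+27=372; split 5:4 first = 372*5/9 = 620/3
Step 2: Multiply by 6: 620/3 * 6 = 1240
Step 3: Take 1/2: 1240 * 1/2 = 620
Final result = 620

620


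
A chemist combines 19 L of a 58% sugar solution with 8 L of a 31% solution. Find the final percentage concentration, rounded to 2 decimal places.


Solute in mixture 1 = 58% of 19 L = 19*58/100 = 551/50 L
Solute in mixture 2 = 31% of 8 L = 8*31/100 = 62/25 L
Total solute = 551/50 + 62/25 = 27/2 L
Total volume = 19 + 8 = 27 L
Final concentration = 27/2/27 * 100 = 50.00%

50.00


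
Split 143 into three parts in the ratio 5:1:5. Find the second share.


Ratio = 5:1:5
Total parts = 5 + 1 + 5 = 11
Value per part = 143 / 11 = 13
First share = 5 * 13 = 65
Middle share = 1 * 13 = 13
Third share = 5 * 13 = 65

13


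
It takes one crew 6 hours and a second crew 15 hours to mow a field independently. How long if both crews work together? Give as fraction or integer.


Rate of A = 1/6 job per hour
Rate of B = 1/15 job per hour
Combined rate = 1/6 + 1/15
Find common denominator: (15 + 6)/(6*15) = 21/90
Combined rate = 7/30 job per hour
Time together = 1 / (7/30) = 30/7 hours

30/7


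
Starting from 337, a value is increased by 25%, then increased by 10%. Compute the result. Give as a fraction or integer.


Start: 337
Step 1: increase by 25% => multiply by 125/100
  337 * 125/100 = 1685/4
Step 2: increase by 10% => multiply by 110/100
  1685/4 * 110/100 = 3707/8
Final value = 3707/8

3707/8


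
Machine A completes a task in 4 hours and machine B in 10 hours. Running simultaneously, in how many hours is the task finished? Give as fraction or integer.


Rate of A = 1/4 job per hour
Rate of B = 1/10 job per hour
Combined rate = 1/4 + 1/10
Find common denominator: (10 + 4)/(4*10) = 14/40
Combined rate = 7/20 job per hour
Time together = 1 / (7/20) = 20/7 hours

20/7


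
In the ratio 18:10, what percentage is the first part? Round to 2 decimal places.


Total parts = 18 + 10 = 28
First part fraction = 18/28
Percentage = (18/28) * 100
= 0.642857 * 100
= 64.29%

64.29


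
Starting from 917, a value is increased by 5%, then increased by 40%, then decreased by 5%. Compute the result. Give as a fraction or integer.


Start: 917
Step 1: increase by 5% => multiply by 105/100
  917 * 105/100 = 19257/20
Step 2: increase by 40% => multiply by 140/100
  19257/20 * 140/100 = 134799/100
Step 3: decrease by 5% => multiply by 95/100
  134799/100 * 95/100 = 2561181/2000
Final value = 2561181/2000

2561181/2000


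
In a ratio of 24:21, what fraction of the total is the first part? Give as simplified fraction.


Total parts = 24 + 21 = 45
First part fraction = 24/45
Simplify: 24/45 = 8/15

8/15


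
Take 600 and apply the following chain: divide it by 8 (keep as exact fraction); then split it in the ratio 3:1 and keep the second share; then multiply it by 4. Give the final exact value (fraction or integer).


Start with 600.
Step 1: Divide by 8: 600 / 8 = 75
Step 2: Split 3:1, second share = 75 * 1/4 = 75/4
Step 3: Multiply by 4: 75/4 * 4 = 75
Final result = 75

75


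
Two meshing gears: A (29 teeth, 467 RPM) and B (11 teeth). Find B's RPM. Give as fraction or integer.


Gear ratio: teeth_A * RPM_A = teeth_B * RPM_B
29 * 467 = 11 * RPM_B
13543 = 11 * RPM_B
RPM_B = 13543 / 11
RPM_B = 13543/11

13543/11


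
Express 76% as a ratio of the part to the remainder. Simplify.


Part = 76%, Remainder = 24%
Ratio = 76:24
GCD(76, 24) = 4
Simplify: 19:6 = 19:6

19:6


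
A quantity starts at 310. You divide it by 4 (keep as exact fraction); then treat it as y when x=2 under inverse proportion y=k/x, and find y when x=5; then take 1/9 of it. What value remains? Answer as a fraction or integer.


Start with 310.
Step 1: Divide by 4: 310 / 4 = 155/2
Step 2: Inverse prop: k = (155/2)*2; new y = k/5 = 155/2*2/5 = 31
Step 3: Take 1/9: 31 * 1/9 = 31/9
Final result = 31/9

31/9


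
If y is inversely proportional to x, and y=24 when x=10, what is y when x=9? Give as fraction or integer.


Inverse proportion: y = k/x
Find k: k = 10 * 24 = 240
Compute y at x=9: y = 240/9
y = 80/3

80/3


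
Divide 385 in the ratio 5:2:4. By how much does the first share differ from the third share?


Total parts = 5 + 2 + 4 = 11
Value per part = 385 / 11 = 35
Shares: 5*35=175, 2*35=70, 4*35=140
First share = 175, third share = 140
Difference = |175 - 140| = 35

35


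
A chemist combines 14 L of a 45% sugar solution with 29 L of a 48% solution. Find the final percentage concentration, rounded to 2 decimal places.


Solute in mixture 1 = 45% of 14 L = 14*45/100 = 63/10 L
Solute in mixture 2 = 48% of 29 L = 29*48/100 = 348/25 L
Total solute = 63/10 + 348/25 = 1011/50 L
Total volume = 14 + 29 = 43 L
Final concentration = 1011/50/43 * 100 = 47.02%

47.02


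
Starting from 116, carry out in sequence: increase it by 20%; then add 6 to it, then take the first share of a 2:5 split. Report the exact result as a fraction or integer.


Start with 116.
Step 1: Increase by 20%: 116 * 120/100 = 696/5
Step 2: Add 6: 696/5+6=726/5; split 2:5 first = 726/5*2/7 = 1452/35
Final result = 1452/35

1452/35


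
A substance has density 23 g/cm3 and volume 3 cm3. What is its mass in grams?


Using mass = density * volume
Density = 23 g/cm3
Volume = 3 cm3
Mass = 23 * 3
= 69 g

69


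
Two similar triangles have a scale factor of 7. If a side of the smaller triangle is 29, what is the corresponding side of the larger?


Similar triangles have proportional sides
Scale factor = 7
Smaller side = 29
Corresponding larger side = 29 * 7
= 203

203


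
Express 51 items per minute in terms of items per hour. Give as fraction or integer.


Converting from per minute to per hour
Rate = 51 items per minute
Multiply by 60: 51 * 60
= 3060 items per hour

3060


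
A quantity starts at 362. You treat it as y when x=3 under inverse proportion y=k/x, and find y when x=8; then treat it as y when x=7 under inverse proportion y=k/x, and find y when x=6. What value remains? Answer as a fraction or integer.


Start with 362.
Step 1: Inverse prop: k = (362)*3; new y = k/8 = 362*3/8 = 543/4
Step 2: Inverse prop: k = (543/4)*7; new y = k/6 = 543/4*7/6 = 1267/8
Final result = 1267/8

1267/8


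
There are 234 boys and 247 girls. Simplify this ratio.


Find GCD(234, 247)
GCD = 13
Divide both by 13: 234/13 = 18, 247/13 = 19
Simplified ratio = 18:19

18:19


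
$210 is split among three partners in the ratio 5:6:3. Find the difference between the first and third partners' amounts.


Total parts = 5 + 6 + 3 = 14
Value per part = 210 / 14 = 15
Shares: 5*15=75, 6*15=90, 3*15=45
First share = 75, third share = 45
Difference = |75 - 45| = 30

30


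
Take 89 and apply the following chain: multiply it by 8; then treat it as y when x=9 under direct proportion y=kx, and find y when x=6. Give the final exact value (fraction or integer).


Start with 89.
Step 1: Multiply by 8: 89 * 8 = 712
Step 2: Direct prop: k = (712)/9; new y = k*6 = 712*6/9 = 1424/3
Final result = 1424/3

1424/3


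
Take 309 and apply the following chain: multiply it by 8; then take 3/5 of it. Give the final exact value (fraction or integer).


Start with 309.
Step 1: Multiply by 8: 309 * 8 = 2472
Step 2: Take 3/5: 2472 * 3/5 = 7416/5
Final result = 7416/5

7416/5


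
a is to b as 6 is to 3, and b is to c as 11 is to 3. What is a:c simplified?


Given a:b = 6:3 and b:c = 11:3
Make b consistent. Multiply first ratio by 11: a:b = 66:33
Multiply second ratio by 3: b:c = 33:9
Now b = 33 in both, so a:b:c = 66:33:9
Therefore a:c = 66:9
Simplify by GCD: a:c = 22:3

22:3


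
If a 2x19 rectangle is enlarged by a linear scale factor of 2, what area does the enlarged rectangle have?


Original dimensions: 2 x 19
Enlargement factor = 2
New width = 2 * 2 = 4
New height = 19 * 2 = 38
New area = 4 * 38 = 152

152


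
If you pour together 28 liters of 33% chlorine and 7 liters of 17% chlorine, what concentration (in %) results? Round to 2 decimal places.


Solute in mixture 1 = 33% of 28 L = 28*33/100 = 231/25 L
Solute in mixture 2 = 17% of 7 L = 7*17/100 = 119/100 L
Total solute = 231/25 + 119/100 = 1043/100 L
Total volume = 28 + 7 = 35 L
Final concentration = 1043/100/35 * 100 = 29.80%

29.80


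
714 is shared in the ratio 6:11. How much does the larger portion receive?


Total parts = 6 + 11 = 17
Value per part = 714 / 17 = 42
First share = 6 * 42 = 252
Second share = 11 * 42 = 462
Larger share = 462

462


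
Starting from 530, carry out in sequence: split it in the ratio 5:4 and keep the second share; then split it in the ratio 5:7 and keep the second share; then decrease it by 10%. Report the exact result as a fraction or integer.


Start with 530.
Step 1: Split 5:4, second share = 530 * 4/9 = 2120/9
Step 2: Split 5:7, second share = 2120/9 * 7/12 = 3710/27
Step 3: Decrease by 10%: 3710/27 * 90/100 = 371/3
Final result = 371/3

371/3


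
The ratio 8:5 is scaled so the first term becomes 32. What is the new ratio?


Original ratio: 8:5
First term target: 32
Scale factor = 32 / 8 = 4
Multiply second term: 5 * 4 = 20
Equivalent ratio = 32:20

32:20


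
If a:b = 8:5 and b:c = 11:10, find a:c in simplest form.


Given a:b = 8:5 and b:c = 11:10
Make b consistent. Multiply first ratio by 11: a:b = 88:55
Multiply second ratio by 5: b:c = 55:50
Now b = 55 in both, so a:b:c = 88:55:50
Therefore a:c = 88:50
Simplify by GCD: a:c = 44:25

44:25


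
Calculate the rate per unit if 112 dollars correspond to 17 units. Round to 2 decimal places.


Total dollars = 112
Number of units = 17
Unit rate = 112 / 17
= 6.59 dollars per unit

6.59


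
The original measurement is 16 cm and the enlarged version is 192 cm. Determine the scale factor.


Original length = 16 cm
Scaled length = 192 cm
Scale factor = 192 / 16
= 12

12


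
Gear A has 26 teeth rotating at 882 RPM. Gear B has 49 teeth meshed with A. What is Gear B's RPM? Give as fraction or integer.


Gear ratio: teeth_A * RPM_A = teeth_B * RPM_B
26 * 882 = 49 * RPM_B
22932 = 49 * RPM_B
RPM_B = 22932 / 49
RPM_B = 468

468


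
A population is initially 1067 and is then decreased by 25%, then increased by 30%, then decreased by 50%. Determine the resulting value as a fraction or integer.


Start: 1067
Step 1: decrease by 25% => multiply by 75/100
  1067 * 75/100 = 3201/4
Step 2: increase by 30% => multiply by 130/100
  3201/4 * 130/100 = 41613/40
Step 3: decrease by 50% => multiply by 50/100
  41613/40 * 50/100 = 41613/80
Final value = 41613/80

41613/80


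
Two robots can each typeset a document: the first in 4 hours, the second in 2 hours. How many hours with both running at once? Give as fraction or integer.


Rate of A = 1/4 job per hour
Rate of B = 1/2 job per hour
Combined rate = 1/4 + 1/2
Find common denominator: (2 + 4)/(4*2) = 6/8
Combined rate = 3/4 job per hour
Time together = 1 / (3/4) = 4/3 hours

4/3


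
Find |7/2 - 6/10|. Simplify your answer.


Simplify: 7/2 = 7/2 and 6/10 = 3/5
Find common denominator: LCD = 10
Convert: 35/10 and 6/10
Difference = |35 - 6|/10 = 29/10
Simplified = 29/10

29/10


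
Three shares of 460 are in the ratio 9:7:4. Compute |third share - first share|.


Total parts = 9 + 7 + 4 = 20
Value per part = 460 / 20 = 23
Shares: 9*23=207, 7*23=161, 4*23=92
Third share = 92, first share = 207
Difference = |92 - 207| = 115

115


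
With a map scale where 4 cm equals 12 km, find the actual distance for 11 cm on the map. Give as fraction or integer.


Map scale: 4 cm = 12 km
Measured distance on map = 11 cm
Set up proportion: 11 * 12 / 4
= 132 / 4
= 33 km

33


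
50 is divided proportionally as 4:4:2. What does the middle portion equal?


Ratio = 4:4:2
Total parts = 4 + 4 + 2 = 10
Value per part = 50 / 10 = 5
First share = 4 * 5 = 20
Middle share = 4 * 5 = 20
Third share = 2 * 5 = 10

20


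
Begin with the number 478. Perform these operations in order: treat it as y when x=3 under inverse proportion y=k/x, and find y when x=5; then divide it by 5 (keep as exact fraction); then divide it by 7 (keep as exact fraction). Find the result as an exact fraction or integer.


Start with 478.
Step 1: Inverse prop: k = (478)*3; new y = k/5 = 478*3/5 = 1434/5
Step 2: Divide by 5: 1434/5 / 5 = 1434/25
Step 3: Divide by 7: 1434/25 / 7 = 1434/175
Final result = 1434/175

1434/175


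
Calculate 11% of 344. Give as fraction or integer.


Compute 11% of 344
Convert percentage: 11% = 11/100
Multiply: 344 * 11/100
= 3784/100
= 946/25

946/25


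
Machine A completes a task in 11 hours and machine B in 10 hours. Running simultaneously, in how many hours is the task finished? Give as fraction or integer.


Rate of A = 1/11 job per hour
Rate of B = 1/10 job per hour
Combined rate = 1/11 + 1/10
Find common denominator: (10 + 11)/(11*10) = 21/110
Combined rate = 21/110 job per hour
Time together = 1 / (21/110) = 110/21 hours

110/21


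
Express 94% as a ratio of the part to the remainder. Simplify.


Part = 94%, Remainder = 6%
Ratio = 94:6
GCD(94, 6) = 2
Simplify: 47:3 = 47:3

47:3


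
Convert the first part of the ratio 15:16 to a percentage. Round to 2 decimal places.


Total parts = 15 + 16 = 31
First part fraction = 15/31
Percentage = (15/31) * 100
= 0.483871 * 100
= 48.39%

48.39


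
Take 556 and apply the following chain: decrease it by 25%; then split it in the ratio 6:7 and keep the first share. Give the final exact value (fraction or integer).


Start with 556.
Step 1: Decrease by 25%: 556 * 75/100 = 417
Step 2: Split 6:7, first share = 417 * 6/13 = 2502/13
Final result = 2502/13

2502/13


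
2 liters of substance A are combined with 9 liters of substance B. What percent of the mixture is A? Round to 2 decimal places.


Volume of A = 2 L
Volume of B = 9 L
Total volume = 2 + 9 = 11 L
Percentage of A = (2/11) * 100
= 18.18%

18.18


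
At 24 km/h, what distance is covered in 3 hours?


Using distance = speed * time
Speed = 24 km/h
Time = 3 hours
Distance = 24 * 3
= 72 km

72


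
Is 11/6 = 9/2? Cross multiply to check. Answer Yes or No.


Cross multiply to check 11/6 = 9/2
Left cross product: 11 * 2 = 22
Right cross product: 6 * 9 = 54
22 != 54
Not equal, so proportions differ => No

No


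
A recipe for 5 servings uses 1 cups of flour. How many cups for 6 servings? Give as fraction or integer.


Original: 1 cups for 5 servings
Target servings = 6
Scaling factor = 6/5
New amount = 1 * 6/5
= 6/5
= 6/5 cups

6/5


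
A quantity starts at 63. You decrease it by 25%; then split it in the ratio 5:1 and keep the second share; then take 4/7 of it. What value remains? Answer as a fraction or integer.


Start with 63.
Step 1: Decrease by 25%: 63 * 75/100 = 189/4
Step 2: Split 5:1, second share = 189/4 * 1/6 = 63/8
Step 3: Take 4/7: 63/8 * 4/7 = 9/2
Final result = 9/2

9/2


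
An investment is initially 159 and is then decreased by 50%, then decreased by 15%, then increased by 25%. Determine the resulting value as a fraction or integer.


Start: 159
Step 1: decrease by 50% => multiply by 50/100
  159 * 50/100 = 159/2
Step 2: decrease by 15% => multiply by 85/100
  159/2 * 85/100 = 2703/40
Step 3: increase by 25% => multiply by 125/100
  2703/40 * 125/100 = 2703/32
Final value = 2703/32

2703/32


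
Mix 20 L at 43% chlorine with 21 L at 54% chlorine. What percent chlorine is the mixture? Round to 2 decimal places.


Solute in mixture 1 = 43% of 20 L = 20*43/100 = 43/5 L
Solute in mixture 2 = 54% of 21 L = 21*54/100 = 567/50 L
Total solute = 43/5 + 567/50 = 997/50 L
Total volume = 20 + 21 = 41 L
Final concentration = 997/50/41 * 100 = 48.63%

48.63


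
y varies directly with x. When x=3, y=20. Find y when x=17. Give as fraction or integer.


Direct proportion: y = kx
Find k: k = 20/3 = 20/3
Compute y at x=17: y = 20/3 * 17
y = 340/3

340/3


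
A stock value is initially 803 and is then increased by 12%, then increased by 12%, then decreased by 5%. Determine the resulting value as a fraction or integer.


Start: 803
Step 1: increase by 12% => multiply by 112/100
  803 * 112/100 = 22484/25
Step 2: increase by 12% => multiply by 112/100
  22484/25 * 112/100 = 629552/625
Step 3: decrease by 5% => multiply by 95/100
  629552/625 * 95/100 = 2990372/3125
Final value = 2990372/3125

2990372/3125


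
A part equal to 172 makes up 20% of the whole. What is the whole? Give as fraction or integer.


Given: 172 is 20% of the whole
Set up: 172 = 20/100 * whole
whole = 172 * 100 / 20
whole = 17200 / 20
whole = 860

860


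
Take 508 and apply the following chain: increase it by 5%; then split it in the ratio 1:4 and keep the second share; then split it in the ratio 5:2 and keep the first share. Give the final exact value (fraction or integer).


Start with 508.
Step 1: Increase by 5%: 508 * 105/100 = 2667/5
Step 2: Split 1:4, second share = 2667/5 * 4/5 = 10668/25
Step 3: Split 5:2, first share = 10668/25 * 5/7 = 1524/5
Final result = 1524/5

1524/5


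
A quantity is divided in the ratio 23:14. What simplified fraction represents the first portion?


Total parts = 23 + 14 = 37
First part fraction = 23/37
Simplify: 23/37 = 23/37

23/37


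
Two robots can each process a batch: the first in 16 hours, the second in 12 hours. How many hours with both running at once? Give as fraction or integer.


Rate of A = 1/16 job per hour
Rate of B = 1/12 job per hour
Combined rate = 1/16 + 1/12
Find common denominator: (12 + 16)/(16*12) = 28/192
Combined rate = 7/48 job per hour
Time together = 1 / (7/48) = 48/7 hours

48/7


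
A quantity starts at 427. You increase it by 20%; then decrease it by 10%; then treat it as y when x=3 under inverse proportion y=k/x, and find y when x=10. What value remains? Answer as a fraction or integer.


Start with 427.
Step 1: Increase by 20%: 427 * 120/100 = 2562/5
Step 2: Decrease by 10%: 2562/5 * 90/100 = 11529/25
Step 3: Inverse prop: k = (11529/25)*3; new y = k/10 = 11529/25*3/10 = 34587/250
Final result = 34587/250

34587/250


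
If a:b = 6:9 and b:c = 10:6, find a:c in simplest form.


Given a:b = 6:9 and b:c = 10:6
Make b consistent. Multiply first ratio by 10: a:b = 60:90
Multiply second ratio by 9: b:c = 90:54
Now b = 90 in both, so a:b:c = 60:90:54
Therefore a:c = 60:54
Simplify by GCD: a:c = 10:9

10:9


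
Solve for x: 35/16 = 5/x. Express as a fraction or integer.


Setting up: 35/16 = 5/x
Cross multiply: 35 * x = 16 * 5
35x = 80
x = 80/35
x = 16/7

16/7


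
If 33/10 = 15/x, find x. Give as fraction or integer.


Setting up: 33/10 = 15/x
Cross multiply: 33 * x = 10 * 15
33x = 150
x = 150/33
x = 50/11

50/11


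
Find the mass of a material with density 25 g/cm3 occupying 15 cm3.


Using mass = density * volume
Density = 25 g/cm3
Volume = 15 cm3
Mass = 25 * 15
= 375 g

375


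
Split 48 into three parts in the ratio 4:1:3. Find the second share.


Ratio = 4:1:3
Total parts = 4 + 1 + 3 = 8
Value per part = 48 / 8 = 6
First share = 4 * 6 = 24
Middle share = 1 * 6 = 6
Third share = 3 * 6 = 18

6


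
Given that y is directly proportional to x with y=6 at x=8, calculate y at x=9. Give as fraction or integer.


Direct proportion: y = kx
Find k: k = 6/8 = 3/4
Compute y at x=9: y = 3/4 * 9
y = 27/4

27/4


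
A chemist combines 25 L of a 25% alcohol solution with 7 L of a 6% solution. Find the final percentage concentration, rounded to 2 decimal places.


Solute in mixture 1 = 25% of 25 L = 25*25/100 = 25/4 L
Solute in mixture 2 = 6% of 7 L = 7*6/100 = 21/50 L
Total solute = 25/4 + 21/50 = 667/100 L
Total volume = 25 + 7 = 32 L
Final concentration = 667/100/32 * 100 = 20.84%

20.84


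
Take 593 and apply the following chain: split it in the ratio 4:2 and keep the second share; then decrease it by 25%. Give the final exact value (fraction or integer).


Start with 593.
Step 1: Split 4:2, second share = 593 * 2/6 = 593/3
Step 2: Decrease by 25%: 593/3 * 75/100 = 593/4
Final result = 593/4

593/4


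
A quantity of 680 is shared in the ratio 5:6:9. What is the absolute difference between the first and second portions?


Total parts = 5 + 6 + 9 = 20
Value per part = 680 / 20 = 34
Shares: 5*34=170, 6*34=204, 9*34=306
First share = 170, second share = 204
Difference = |170 - 204| = 34

34


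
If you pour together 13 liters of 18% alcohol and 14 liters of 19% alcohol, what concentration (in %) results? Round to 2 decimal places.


Solute in mixture 1 = 18% of 13 L = 13*18/100 = 117/50 L
Solute in mixture 2 = 19% of 14 L = 14*19/100 = 133/50 L
Total solute = 117/50 + 133/50 = 5 L
Total volume = 13 + 14 = 27 L
Final concentration = 5/27 * 100 = 18.52%

18.52


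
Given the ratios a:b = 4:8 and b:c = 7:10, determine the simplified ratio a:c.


Given a:b = 4:8 and b:c = 7:10
Make b consistent. Multiply first ratio by 7: a:b = 28:56
Multiply second ratio by 8: b:c = 56:80
Now b = 56 in both, so a:b:c = 28:56:80
Therefore a:c = 28:80
Simplify by GCD: a:c = 7:20

7:20


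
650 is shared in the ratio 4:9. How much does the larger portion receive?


Total parts = 4 + 9 = 13
Value per part = 650 / 13 = 50
First share = 4 * 50 = 200
Second share = 9 * 50 = 450
Larger share = 450

450


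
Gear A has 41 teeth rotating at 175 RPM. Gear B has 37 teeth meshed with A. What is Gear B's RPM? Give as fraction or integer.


Gear ratio: teeth_A * RPM_A = teeth_B * RPM_B
41 * 175 = 37 * RPM_B
7175 = 37 * RPM_B
RPM_B = 7175 / 37
RPM_B = 7175/37

7175/37


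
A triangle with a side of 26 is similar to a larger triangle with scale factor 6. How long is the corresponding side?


Similar triangles have proportional sides
Scale factor = 6
Smaller side = 26
Corresponding larger side = 26 * 6
= 156

156


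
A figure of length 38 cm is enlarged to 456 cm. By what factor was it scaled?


Original length = 38 cm
Scaled length = 456 cm
Scale factor = 456 / 38
= 12

12


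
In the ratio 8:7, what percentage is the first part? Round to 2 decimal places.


Total parts = 8 + 7 = 15
First part fraction = 8/15
Percentage = (8/15) * 100
= 0.533333 * 100
= 53.33%

53.33


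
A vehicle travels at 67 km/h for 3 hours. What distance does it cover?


Using distance = speed * time
Speed = 67 km/h
Time = 3 hours
Distance = 67 * 3
= 201 km

201


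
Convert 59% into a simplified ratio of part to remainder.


Part = 59%, Remainder = 41%
Ratio = 59:41
GCD(59, 41) = 1
Simplify: 59:41 = 59:41

59:41


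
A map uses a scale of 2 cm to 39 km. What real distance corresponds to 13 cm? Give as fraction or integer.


Map scale: 2 cm = 39 km
Measured distance on map = 13 cm
Set up proportion: 13 * 39 / 2
= 507 / 2
= 507/2 km

507/2


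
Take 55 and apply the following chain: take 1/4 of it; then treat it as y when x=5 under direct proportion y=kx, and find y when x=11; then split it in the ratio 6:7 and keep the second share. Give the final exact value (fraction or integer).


Start with 55.
Step 1: Take 1/4: 55 * 1/4 = 55/4
Step 2: Direct prop: k = (55/4)/5; new y = k*11 = 55/4*11/5 = 121/4
Step 3: Split 6:7, second share = 121/4 * 7/13 = 847/52
Final result = 847/52

847/52


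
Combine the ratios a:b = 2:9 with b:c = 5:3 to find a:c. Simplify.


Given a:b = 2:9 and b:c = 5:3
Make b consistent. Multiply first ratio by 5: a:b = 10:45
Multiply second ratio by 9: b:c = 45:27
Now b = 45 in both, so a:b:c = 10:45:27
Therefore a:c = 10:27
Simplify by GCD: a:c = 10:27

10:27


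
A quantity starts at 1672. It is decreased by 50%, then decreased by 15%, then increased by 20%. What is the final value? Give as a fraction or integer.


Start: 1672
Step 1: decrease by 50% => multiply by 50/100
  1672 * 50/100 = 836
Step 2: decrease by 15% => multiply by 85/100
  836 * 85/100 = 3553/5
Step 3: increase by 20% => multiply by 120/100
  3553/5 * 120/100 = 21318/25
Final value = 21318/25

21318/25


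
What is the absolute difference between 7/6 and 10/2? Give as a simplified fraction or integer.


Simplify: 7/6 = 7/6 and 10/2 = 5
Find common denominator: LCD = 6
Convert: 7/6 and 30/6
Difference = |7 - 30|/6 = 23/6
Simplified = 23/6

23/6


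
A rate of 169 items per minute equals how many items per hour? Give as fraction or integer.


Converting from per minute to per hour
Rate = 169 items per minute
Multiply by 60: 169 * 60
= 10140 items per hour

10140


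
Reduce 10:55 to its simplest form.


Find GCD(10, 55)
GCD = 5
Divide both by 5: 10/5 = 2, 55/5 = 11
Simplified ratio = 2:11

2:11


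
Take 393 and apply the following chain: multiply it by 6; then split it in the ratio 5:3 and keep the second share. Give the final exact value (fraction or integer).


Start with 393.
Step 1: Multiply by 6: 393 * 6 = 2358
Step 2: Split 5:3, second share = 2358 * 3/8 = 3537/4
Final result = 3537/4

3537/4


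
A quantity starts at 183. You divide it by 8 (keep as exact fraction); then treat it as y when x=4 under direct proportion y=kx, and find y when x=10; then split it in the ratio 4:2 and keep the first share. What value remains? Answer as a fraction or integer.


Start with 183.
Step 1: Divide by 8: 183 / 8 = 183/8
Step 2: Direct prop: k = (183/8)/4; new y = k*10 = 183/8*10/4 = 915/16
Step 3: Split 4:2, first share = 915/16 * 4/6 = 305/8
Final result = 305/8

305/8


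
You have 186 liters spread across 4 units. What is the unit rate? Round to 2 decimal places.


Total liters = 186
Number of units = 4
Unit rate = 186 / 4
= 46.50 liters per unit

46.50


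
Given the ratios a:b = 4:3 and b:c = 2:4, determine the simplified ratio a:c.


Given a:b = 4:3 and b:c = 2:4
Make b consistent. Multiply first ratio by 2: a:b = 8:6
Multiply second ratio by 3: b:c = 6:12
Now b = 6 in both, so a:b:c = 8:6:12
Therefore a:c = 8:12
Simplify by GCD: a:c = 2:3

2:3


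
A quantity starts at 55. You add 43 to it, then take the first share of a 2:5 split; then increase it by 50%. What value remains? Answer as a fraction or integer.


Start with 55.
Step 1: Add 43: 55+43=98; split 2:5 first = 98*2/7 = 28
Step 2: Increase by 50%: 28 * 150/100 = 42
Final result = 42

42


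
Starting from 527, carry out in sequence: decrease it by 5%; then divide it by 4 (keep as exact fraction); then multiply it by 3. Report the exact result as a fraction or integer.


Start with 527.
Step 1: Decrease by 5%: 527 * 95/100 = 10013/20
Step 2: Divide by 4: 10013/20 / 4 = 10013/80
Step 3: Multiply by 3: 10013/80 * 3 = 30039/80
Final result = 30039/80

30039/80


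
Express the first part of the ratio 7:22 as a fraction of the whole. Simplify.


Total parts = 7 + 22 = 29
First part fraction = 7/29
Simplify: 7/29 = 7/29

7/29


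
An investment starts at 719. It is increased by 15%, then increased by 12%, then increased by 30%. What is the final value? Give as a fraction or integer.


Start: 719
Step 1: increase by 15% => multiply by 115/100
  719 * 115/100 = 16537/20
Step 2: increase by 12% => multiply by 112/100
  16537/20 * 112/100 = 115759/125
Step 3: increase by 30% => multiply by 130/100
  115759/125 * 130/100 = 1504867/1250
Final value = 1504867/1250

1504867/1250


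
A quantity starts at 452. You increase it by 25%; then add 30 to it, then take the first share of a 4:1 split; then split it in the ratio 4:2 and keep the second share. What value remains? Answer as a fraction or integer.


Start with 452.
Step 1: Increase by 25%: 452 * 125/100 = 565
Step 2: Add 30: 565+30=595; split 4:1 first = 595*4/5 = 476
Step 3: Split 4:2, second share = 476 * 2/6 = 476/3
Final result = 476/3

476/3


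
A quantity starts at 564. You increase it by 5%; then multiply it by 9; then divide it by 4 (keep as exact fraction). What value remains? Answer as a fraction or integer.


Start with 564.
Step 1: Increase by 5%: 564 * 105/100 = 2961/5
Step 2: Multiply by 9: 2961/5 * 9 = 26649/5
Step 3: Divide by 4: 26649/5 / 4 = 26649/20
Final result = 26649/20

26649/20


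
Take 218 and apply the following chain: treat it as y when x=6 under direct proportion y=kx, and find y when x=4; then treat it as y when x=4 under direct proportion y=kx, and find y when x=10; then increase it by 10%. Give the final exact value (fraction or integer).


Start with 218.
Step 1: Direct prop: k = (218)/6; new y = k*4 = 218*4/6 = 436/3
Step 2: Direct prop: k = (436/3)/4; new y = k*10 = 436/3*10/4 = 1090/3
Step 3: Increase by 10%: 1090/3 * 110/100 = 1199/3
Final result = 1199/3

1199/3


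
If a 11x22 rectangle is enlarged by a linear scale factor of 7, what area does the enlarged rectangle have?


Original dimensions: 11 x 22
Enlargement factor = 7
New width = 11 * 7 = 77
New height = 22 * 7 = 154
New area = 77 * 154 = 11858

11858


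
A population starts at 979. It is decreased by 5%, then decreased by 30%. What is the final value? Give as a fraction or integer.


Start: 979
Step 1: decrease by 5% => multiply by 95/100
  979 * 95/100 = 18601/20
Step 2: decrease by 30% => multiply by 70/100
  18601/20 * 70/100 = 130207/200
Final value = 130207/200

130207/200


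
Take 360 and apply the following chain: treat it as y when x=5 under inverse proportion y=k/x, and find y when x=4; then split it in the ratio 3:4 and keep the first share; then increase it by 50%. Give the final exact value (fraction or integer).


Start with 360.
Step 1: Inverse prop: k = (360)*5; new y = k/4 = 360*5/4 = 450
Step 2: Split 3:4, first share = 450 * 3/7 = 1350/7
Step 3: Increase by 50%: 1350/7 * 150/100 = 2025/7
Final result = 2025/7

2025/7


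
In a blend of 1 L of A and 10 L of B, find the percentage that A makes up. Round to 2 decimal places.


Volume of A = 1 L
Volume of B = 10 L
Total volume = 1 + 10 = 11 L
Percentage of A = (1/11) * 100
= 9.09%

9.09


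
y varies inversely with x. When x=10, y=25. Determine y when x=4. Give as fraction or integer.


Inverse proportion: y = k/x
Find k: k = 10 * 25 = 250
Compute y at x=4: y = 250/4
y = 125/2

125/2


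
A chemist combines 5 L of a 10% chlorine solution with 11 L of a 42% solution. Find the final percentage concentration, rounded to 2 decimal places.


Solute in mixture 1 = 10% of 5 L = 5*10/100 = 1/2 L
Solute in mixture 2 = 42% of 11 L = 11*42/100 = 231/50 L
Total solute = 1/2 + 231/50 = 128/25 L
Total volume = 5 + 11 = 16 L
Final concentration = 128/25/16 * 100 = 32.00%

32.00


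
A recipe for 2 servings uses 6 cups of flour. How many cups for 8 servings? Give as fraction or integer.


Original: 6 cups for 2 servings
Target servings = 8
Scaling factor = 8/2
New amount = 6 * 8/2
= 48/2
= 24 cups

24


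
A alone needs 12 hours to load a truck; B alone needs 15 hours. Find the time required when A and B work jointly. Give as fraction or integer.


Rate of A = 1/12 job per hour
Rate of B = 1/15 job per hour
Combined rate = 1/12 + 1/15
Find common denominator: (15 + 12)/(12*15) = 27/180
Combined rate = 3/20 job per hour
Time together = 1 / (3/20) = 20/3 hours

20/3


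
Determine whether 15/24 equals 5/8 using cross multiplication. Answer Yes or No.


Cross multiply to check 15/24 = 5/8
Left cross product: 15 * 8 = 120
Right cross product: 24 * 5 = 120
120 = 120
Equal, so proportions match => Yes

Yes


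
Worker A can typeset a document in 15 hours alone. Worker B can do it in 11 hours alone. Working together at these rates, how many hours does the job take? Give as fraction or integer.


Rate of A = 1/15 job per hour
Rate of B = 1/11 job per hour
Combined rate = 1/15 + 1/11
Find common denominator: (11 + 15)/(15*11) = 26/165
Combined rate = 26/165 job per hour
Time together = 1 / (26/165) = 165/26 hours

165/26


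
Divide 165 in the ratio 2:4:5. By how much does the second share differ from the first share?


Total parts = 2 + 4 + 5 = 11
Value per part = 165 / 11 = 15
Shares: 2*15=30, 4*15=60, 5*15=75
Second share = 60, first share = 30
Difference = |60 - 30| = 30

30


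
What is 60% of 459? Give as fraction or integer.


Compute 60% of 459
Convert percentage: 60% = 60/100
Multiply: 459 * 60/100
= 27540/100
= 1377/5

1377/5
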